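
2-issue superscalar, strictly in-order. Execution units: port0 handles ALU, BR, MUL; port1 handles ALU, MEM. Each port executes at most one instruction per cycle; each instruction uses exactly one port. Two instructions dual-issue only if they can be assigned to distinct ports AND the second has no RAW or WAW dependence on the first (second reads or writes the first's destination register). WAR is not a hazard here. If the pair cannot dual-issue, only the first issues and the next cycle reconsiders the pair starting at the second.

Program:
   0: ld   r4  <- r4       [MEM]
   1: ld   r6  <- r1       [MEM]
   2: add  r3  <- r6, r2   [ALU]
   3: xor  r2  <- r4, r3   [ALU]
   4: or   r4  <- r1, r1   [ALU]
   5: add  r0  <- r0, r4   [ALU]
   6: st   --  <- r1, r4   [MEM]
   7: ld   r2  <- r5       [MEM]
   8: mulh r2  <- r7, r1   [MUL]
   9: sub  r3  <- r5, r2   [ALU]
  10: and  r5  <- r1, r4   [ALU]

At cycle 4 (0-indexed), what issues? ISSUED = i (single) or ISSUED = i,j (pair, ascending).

ISSUED = 5,6

[0] i0  ld  -- no-port MEM/MEM
[1] i1  ld  -- RAW r6
[2] i2  add  -- RAW r3
[3] i3,i4  xor+or  -- pair
[4] i5,i6  add+st  -- pair
[5] i7  ld  -- WAW r2
[6] i8  mulh  -- RAW r2
[7] i9,i10  sub+and  -- pair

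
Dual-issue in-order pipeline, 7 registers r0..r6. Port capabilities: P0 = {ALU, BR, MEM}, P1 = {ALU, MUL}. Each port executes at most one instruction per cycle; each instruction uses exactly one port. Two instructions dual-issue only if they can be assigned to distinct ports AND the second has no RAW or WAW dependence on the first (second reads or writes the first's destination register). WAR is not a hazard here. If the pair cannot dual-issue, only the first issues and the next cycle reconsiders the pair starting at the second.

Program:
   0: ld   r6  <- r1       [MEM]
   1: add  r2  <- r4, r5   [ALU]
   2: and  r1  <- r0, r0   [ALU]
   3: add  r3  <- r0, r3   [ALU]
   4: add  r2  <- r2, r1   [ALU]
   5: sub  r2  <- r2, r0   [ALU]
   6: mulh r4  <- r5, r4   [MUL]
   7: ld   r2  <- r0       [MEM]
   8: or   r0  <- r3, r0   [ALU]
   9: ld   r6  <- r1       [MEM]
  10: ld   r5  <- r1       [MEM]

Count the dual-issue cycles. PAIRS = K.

PAIRS = 4

0. ld add @i0,i1  | dual
1. and add @i2,i3  | dual
2. add @i4  | RAW+WAW r2
3. sub mulh @i5,i6  | dual
4. ld or @i7,i8  | dual
5. ld @i9  | no-port MEM/MEM
6. ld @i10  | tail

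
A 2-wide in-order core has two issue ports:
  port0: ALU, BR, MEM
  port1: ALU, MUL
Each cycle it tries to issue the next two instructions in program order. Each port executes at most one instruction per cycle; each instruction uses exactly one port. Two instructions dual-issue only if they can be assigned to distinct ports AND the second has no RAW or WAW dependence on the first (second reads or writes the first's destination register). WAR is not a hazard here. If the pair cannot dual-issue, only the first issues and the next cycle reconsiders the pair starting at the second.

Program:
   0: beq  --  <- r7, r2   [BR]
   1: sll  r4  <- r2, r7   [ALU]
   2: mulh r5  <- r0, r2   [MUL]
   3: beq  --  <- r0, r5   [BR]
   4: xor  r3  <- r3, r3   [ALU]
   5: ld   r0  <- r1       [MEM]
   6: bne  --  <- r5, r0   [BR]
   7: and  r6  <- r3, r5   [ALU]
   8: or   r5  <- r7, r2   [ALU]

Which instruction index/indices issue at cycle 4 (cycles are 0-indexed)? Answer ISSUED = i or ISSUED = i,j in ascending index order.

  cy0 -> i0/i1 (beq.BR;sll.ALU) 2-wide
  cy1 -> i2 (mulh.MUL) RAW r5
  cy2 -> i3/i4 (beq.BR;xor.ALU) 2-wide
  cy3 -> i5 (ld.MEM) no-port MEM/BR
  cy4 -> i6/i7 (bne.BR;and.ALU) 2-wide
  cy5 -> i8 (or.ALU) tail

ISSUED = 6,7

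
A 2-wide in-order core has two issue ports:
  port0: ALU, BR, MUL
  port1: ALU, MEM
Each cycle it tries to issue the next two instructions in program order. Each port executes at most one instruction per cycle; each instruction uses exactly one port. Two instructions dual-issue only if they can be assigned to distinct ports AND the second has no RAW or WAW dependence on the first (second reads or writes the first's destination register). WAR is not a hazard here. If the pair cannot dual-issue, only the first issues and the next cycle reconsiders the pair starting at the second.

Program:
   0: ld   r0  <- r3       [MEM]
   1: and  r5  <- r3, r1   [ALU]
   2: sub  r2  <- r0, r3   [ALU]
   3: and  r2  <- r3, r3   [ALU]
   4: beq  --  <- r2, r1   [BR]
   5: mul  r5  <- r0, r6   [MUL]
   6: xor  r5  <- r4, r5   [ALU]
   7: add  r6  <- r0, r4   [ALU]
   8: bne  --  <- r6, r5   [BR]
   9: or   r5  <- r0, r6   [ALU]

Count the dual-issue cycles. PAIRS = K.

c0: i0+i1 ld and  2-wide
c1: i2 sub  WAW r2
c2: i3 and  RAW r2
c3: i4 beq  no-port BR/MUL
c4: i5 mul  RAW+WAW r5
c5: i6+i7 xor add  2-wide
c6: i8+i9 bne or  2-wide

PAIRS = 3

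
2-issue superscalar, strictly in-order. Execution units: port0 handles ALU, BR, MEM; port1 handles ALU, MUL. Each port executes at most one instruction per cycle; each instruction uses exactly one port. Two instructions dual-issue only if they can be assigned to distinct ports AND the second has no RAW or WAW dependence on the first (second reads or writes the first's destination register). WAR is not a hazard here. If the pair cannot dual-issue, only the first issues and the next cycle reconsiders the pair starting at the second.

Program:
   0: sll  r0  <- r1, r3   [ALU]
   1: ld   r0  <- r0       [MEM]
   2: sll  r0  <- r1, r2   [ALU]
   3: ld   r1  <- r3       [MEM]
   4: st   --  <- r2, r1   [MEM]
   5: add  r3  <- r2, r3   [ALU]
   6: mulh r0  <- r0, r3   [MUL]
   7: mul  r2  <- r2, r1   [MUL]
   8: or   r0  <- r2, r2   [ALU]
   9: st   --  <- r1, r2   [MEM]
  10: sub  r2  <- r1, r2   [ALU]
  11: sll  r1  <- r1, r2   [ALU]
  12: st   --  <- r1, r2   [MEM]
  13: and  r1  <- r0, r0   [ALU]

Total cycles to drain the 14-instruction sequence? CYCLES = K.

CYCLES = 10

0. sll.ALU @i0  | RAW+WAW r0
1. ld.MEM @i1  | WAW r0
2. sll.ALU;ld.MEM @i2+i3  | pair
3. st.MEM;add.ALU @i4+i5  | pair
4. mulh.MUL @i6  | no-port MUL/MUL
5. mul.MUL @i7  | RAW r2
6. or.ALU;st.MEM @i8+i9  | pair
7. sub.ALU @i10  | RAW r2
8. sll.ALU @i11  | RAW r1
9. st.MEM;and.ALU @i12+i13  | pair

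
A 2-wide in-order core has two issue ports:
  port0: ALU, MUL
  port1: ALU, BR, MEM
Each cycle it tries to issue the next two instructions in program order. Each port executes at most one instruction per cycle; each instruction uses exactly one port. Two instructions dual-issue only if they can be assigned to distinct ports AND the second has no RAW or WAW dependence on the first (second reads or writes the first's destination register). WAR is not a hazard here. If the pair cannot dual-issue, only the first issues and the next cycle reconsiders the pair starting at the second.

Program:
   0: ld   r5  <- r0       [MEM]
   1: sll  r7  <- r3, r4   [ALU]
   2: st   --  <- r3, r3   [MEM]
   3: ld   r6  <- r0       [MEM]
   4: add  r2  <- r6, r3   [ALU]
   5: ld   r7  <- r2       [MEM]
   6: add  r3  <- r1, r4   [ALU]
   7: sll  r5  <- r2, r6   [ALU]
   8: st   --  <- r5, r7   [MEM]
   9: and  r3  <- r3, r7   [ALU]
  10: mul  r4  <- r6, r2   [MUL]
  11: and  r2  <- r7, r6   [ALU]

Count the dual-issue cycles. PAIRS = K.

  cy0 -> i0/i1 (ld;sll) 2-wide
  cy1 -> i2 (st) no-port MEM/MEM
  cy2 -> i3 (ld) RAW r6
  cy3 -> i4 (add) RAW r2
  cy4 -> i5/i6 (ld;add) 2-wide
  cy5 -> i7 (sll) RAW r5
  cy6 -> i8/i9 (st;and) 2-wide
  cy7 -> i10/i11 (mul;and) 2-wide

PAIRS = 4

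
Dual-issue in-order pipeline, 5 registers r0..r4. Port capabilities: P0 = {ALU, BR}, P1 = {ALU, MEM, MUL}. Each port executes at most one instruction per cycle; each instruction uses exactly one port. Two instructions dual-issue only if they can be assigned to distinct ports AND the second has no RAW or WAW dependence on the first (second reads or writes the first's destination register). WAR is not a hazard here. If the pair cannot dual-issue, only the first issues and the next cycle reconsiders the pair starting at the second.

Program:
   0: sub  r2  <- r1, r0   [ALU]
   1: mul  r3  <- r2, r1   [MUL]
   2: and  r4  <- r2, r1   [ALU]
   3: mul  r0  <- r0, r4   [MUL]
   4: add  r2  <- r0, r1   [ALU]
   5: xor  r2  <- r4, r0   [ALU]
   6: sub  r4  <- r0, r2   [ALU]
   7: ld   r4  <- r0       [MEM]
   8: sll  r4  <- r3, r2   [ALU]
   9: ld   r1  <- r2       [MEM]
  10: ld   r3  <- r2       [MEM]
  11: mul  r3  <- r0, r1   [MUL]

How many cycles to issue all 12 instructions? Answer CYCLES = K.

0. sub.ALU @i0  | RAW r2
1. mul.MUL and.ALU @i1+i2  | dual
2. mul.MUL @i3  | RAW r0
3. add.ALU @i4  | WAW r2
4. xor.ALU @i5  | RAW r2
5. sub.ALU @i6  | WAW r4
6. ld.MEM @i7  | WAW r4
7. sll.ALU ld.MEM @i8+i9  | dual
8. ld.MEM @i10  | no-port MEM/MUL
9. mul.MUL @i11  | tail

CYCLES = 10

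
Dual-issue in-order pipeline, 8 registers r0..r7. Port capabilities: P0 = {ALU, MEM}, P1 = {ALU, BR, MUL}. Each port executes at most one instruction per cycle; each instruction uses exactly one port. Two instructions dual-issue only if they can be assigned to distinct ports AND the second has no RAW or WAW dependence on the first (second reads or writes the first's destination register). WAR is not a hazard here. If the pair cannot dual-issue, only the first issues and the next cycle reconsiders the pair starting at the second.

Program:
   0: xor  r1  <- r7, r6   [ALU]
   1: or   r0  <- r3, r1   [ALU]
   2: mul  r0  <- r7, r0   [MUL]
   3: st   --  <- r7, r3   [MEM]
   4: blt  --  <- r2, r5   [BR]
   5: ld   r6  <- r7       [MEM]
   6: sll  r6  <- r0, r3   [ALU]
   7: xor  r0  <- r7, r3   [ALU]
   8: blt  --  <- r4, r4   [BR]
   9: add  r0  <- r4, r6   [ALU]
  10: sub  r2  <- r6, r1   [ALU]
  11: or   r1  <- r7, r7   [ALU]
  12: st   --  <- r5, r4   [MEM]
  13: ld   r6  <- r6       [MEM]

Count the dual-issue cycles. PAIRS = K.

  cy0 -> i0 (xor.ALU) RAW r1
  cy1 -> i1 (or.ALU) RAW+WAW r0
  cy2 -> i2&i3 (mul.MUL;st.MEM) pair
  cy3 -> i4&i5 (blt.BR;ld.MEM) pair
  cy4 -> i6&i7 (sll.ALU;xor.ALU) pair
  cy5 -> i8&i9 (blt.BR;add.ALU) pair
  cy6 -> i10&i11 (sub.ALU;or.ALU) pair
  cy7 -> i12 (st.MEM) no-port MEM/MEM
  cy8 -> i13 (ld.MEM) tail

PAIRS = 5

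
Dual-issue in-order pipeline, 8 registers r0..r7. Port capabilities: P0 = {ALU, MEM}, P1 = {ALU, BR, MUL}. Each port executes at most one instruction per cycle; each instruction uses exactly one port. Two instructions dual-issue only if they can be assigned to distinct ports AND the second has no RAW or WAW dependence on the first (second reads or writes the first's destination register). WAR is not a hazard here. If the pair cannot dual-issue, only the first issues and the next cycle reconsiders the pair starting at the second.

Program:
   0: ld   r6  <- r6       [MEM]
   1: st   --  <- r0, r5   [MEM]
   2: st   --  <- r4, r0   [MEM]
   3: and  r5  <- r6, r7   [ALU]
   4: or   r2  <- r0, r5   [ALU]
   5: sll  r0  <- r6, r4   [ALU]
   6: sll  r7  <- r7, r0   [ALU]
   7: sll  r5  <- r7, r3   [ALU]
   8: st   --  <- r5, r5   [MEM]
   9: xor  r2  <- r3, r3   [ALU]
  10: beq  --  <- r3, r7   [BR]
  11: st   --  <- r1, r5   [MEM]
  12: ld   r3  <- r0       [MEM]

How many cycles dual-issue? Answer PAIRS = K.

0. ld @i0  | no-port MEM/MEM
1. st @i1  | no-port MEM/MEM
2. st/and @i2,i3  | pair
3. or/sll @i4,i5  | pair
4. sll @i6  | RAW r7
5. sll @i7  | RAW r5
6. st/xor @i8,i9  | pair
7. beq/st @i10,i11  | pair
8. ld @i12  | tail

PAIRS = 4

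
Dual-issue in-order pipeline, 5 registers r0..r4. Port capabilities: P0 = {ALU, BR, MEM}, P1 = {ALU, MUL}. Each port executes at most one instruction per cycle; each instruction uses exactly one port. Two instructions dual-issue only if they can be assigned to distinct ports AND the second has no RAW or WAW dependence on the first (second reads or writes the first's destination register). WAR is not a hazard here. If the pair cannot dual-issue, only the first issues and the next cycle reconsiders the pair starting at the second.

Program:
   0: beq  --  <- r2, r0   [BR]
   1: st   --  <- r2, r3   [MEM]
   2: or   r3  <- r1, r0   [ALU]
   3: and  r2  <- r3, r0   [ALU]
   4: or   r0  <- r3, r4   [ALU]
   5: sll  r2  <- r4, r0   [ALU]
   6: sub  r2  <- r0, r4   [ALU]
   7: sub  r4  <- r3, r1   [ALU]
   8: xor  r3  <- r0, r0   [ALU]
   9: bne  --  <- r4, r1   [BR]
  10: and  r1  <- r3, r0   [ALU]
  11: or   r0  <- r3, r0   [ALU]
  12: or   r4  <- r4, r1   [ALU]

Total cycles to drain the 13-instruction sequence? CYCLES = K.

CYCLES = 8

[0] i0  beq  -- no-port BR/MEM
[1] i1&i2  st or  -- 2-wide
[2] i3&i4  and or  -- 2-wide
[3] i5  sll  -- WAW r2
[4] i6&i7  sub sub  -- 2-wide
[5] i8&i9  xor bne  -- 2-wide
[6] i10&i11  and or  -- 2-wide
[7] i12  or  -- tail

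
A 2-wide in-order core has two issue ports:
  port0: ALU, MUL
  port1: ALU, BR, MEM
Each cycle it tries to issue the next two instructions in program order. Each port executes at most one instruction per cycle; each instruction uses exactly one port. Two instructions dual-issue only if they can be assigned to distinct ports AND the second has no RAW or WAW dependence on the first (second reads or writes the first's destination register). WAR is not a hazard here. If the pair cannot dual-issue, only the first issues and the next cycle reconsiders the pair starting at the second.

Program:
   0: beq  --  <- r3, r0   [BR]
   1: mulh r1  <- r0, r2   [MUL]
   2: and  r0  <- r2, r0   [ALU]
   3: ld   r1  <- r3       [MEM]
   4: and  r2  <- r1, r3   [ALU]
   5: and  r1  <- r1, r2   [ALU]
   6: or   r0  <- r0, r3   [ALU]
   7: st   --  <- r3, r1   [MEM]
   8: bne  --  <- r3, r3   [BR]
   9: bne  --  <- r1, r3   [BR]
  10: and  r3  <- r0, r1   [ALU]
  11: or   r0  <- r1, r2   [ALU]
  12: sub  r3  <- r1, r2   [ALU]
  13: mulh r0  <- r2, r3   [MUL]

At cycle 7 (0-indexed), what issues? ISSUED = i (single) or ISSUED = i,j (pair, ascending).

#0 head=0: beq mulh i0,i1 dual
#1 head=2: and ld i2,i3 dual
#2 head=4: and i4 RAW r2
#3 head=5: and or i5,i6 dual
#4 head=7: st i7 no-port MEM/BR
#5 head=8: bne i8 no-port BR/BR
#6 head=9: bne and i9,i10 dual
#7 head=11: or sub i11,i12 dual
#8 head=13: mulh i13 tail

ISSUED = 11,12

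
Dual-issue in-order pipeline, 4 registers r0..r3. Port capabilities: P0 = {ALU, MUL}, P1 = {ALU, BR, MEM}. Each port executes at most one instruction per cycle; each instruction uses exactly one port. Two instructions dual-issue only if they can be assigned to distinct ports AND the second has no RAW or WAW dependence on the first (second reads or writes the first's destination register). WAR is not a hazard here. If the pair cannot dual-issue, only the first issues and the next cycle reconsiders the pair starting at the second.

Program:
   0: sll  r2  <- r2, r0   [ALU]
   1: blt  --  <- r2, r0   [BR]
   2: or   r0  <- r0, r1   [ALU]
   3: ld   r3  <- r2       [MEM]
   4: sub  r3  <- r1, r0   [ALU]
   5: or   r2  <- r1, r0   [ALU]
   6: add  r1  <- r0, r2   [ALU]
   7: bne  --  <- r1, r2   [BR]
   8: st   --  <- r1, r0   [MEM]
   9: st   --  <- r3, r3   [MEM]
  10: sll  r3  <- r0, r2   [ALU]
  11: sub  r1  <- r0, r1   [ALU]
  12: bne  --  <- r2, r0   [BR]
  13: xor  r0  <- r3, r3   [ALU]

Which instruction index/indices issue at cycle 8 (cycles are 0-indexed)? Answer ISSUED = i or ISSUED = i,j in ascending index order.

t=0 i0:sll.ALU ; RAW r2
t=1 i1,i2:blt.BR+or.ALU ; pair
t=2 i3:ld.MEM ; WAW r3
t=3 i4,i5:sub.ALU+or.ALU ; pair
t=4 i6:add.ALU ; RAW r1
t=5 i7:bne.BR ; no-port BR/MEM
t=6 i8:st.MEM ; no-port MEM/MEM
t=7 i9,i10:st.MEM+sll.ALU ; pair
t=8 i11,i12:sub.ALU+bne.BR ; pair
t=9 i13:xor.ALU ; tail

ISSUED = 11,12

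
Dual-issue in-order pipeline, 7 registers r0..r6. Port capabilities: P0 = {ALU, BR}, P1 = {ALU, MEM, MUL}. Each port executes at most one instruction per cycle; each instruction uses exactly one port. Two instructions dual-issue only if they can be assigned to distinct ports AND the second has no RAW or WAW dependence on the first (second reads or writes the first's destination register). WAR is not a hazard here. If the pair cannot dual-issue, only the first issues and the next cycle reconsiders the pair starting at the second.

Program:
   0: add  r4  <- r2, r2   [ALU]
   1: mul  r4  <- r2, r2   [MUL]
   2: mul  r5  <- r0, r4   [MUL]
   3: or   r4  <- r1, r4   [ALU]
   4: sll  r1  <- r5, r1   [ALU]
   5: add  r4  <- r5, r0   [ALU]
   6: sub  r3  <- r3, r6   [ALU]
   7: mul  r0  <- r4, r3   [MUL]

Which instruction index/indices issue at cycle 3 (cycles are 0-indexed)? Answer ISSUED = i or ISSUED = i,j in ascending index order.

t=0 i0:add.ALU ; WAW r4
t=1 i1:mul.MUL ; no-port MUL/MUL
t=2 i2,i3:mul.MUL or.ALU ; 2-wide
t=3 i4,i5:sll.ALU add.ALU ; 2-wide
t=4 i6:sub.ALU ; RAW r3
t=5 i7:mul.MUL ; tail

ISSUED = 4,5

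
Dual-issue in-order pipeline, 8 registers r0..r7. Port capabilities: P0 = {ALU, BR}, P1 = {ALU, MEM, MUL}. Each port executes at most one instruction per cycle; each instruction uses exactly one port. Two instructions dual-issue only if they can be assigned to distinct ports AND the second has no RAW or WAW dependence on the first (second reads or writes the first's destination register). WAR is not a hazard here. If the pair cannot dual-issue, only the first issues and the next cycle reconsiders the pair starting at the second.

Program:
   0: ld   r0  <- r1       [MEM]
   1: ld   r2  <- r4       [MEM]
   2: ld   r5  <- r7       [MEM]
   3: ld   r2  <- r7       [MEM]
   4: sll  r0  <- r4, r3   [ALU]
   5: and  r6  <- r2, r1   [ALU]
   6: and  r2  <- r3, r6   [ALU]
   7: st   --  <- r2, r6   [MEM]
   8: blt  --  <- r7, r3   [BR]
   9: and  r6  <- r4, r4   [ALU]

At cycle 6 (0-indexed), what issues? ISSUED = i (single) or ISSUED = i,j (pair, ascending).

t=0 i0:ld ; no-port MEM/MEM
t=1 i1:ld ; no-port MEM/MEM
t=2 i2:ld ; no-port MEM/MEM
t=3 i3/i4:ld sll ; dual
t=4 i5:and ; RAW r6
t=5 i6:and ; RAW r2
t=6 i7/i8:st blt ; dual
t=7 i9:and ; tail

ISSUED = 7,8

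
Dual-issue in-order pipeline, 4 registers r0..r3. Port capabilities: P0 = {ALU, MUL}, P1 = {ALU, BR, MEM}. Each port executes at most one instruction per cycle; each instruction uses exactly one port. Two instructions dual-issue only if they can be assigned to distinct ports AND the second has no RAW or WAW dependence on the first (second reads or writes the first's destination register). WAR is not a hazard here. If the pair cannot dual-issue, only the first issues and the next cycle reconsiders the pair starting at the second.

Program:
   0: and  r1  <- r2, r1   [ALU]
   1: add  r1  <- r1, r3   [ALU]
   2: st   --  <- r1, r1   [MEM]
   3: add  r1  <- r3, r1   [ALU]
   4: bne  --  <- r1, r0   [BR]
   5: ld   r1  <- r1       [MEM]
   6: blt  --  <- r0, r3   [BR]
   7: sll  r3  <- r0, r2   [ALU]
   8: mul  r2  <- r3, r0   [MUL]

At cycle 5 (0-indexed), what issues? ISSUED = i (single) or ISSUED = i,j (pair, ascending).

  cy0 -> i0 (and) RAW+WAW r1
  cy1 -> i1 (add) RAW r1
  cy2 -> i2&i3 (st;add) pair
  cy3 -> i4 (bne) no-port BR/MEM
  cy4 -> i5 (ld) no-port MEM/BR
  cy5 -> i6&i7 (blt;sll) pair
  cy6 -> i8 (mul) tail

ISSUED = 6,7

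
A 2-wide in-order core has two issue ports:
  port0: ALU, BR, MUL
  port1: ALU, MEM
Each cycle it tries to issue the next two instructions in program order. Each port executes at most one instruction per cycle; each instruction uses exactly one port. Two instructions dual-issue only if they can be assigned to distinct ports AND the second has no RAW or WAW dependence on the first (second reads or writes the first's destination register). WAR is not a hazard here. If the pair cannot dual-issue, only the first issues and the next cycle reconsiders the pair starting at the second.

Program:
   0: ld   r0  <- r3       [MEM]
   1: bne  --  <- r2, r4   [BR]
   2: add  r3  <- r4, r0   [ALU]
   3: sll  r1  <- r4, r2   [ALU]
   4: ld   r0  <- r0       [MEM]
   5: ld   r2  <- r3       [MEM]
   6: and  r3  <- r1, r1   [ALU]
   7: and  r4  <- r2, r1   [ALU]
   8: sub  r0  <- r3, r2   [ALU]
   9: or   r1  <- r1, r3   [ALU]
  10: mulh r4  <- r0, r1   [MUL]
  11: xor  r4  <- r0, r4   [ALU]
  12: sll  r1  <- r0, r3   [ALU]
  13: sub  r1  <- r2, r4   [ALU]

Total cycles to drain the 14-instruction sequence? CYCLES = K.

CYCLES = 9

  cy0 -> i0,i1 (ld;bne) 2-wide
  cy1 -> i2,i3 (add;sll) 2-wide
  cy2 -> i4 (ld) no-port MEM/MEM
  cy3 -> i5,i6 (ld;and) 2-wide
  cy4 -> i7,i8 (and;sub) 2-wide
  cy5 -> i9 (or) RAW r1
  cy6 -> i10 (mulh) RAW+WAW r4
  cy7 -> i11,i12 (xor;sll) 2-wide
  cy8 -> i13 (sub) tail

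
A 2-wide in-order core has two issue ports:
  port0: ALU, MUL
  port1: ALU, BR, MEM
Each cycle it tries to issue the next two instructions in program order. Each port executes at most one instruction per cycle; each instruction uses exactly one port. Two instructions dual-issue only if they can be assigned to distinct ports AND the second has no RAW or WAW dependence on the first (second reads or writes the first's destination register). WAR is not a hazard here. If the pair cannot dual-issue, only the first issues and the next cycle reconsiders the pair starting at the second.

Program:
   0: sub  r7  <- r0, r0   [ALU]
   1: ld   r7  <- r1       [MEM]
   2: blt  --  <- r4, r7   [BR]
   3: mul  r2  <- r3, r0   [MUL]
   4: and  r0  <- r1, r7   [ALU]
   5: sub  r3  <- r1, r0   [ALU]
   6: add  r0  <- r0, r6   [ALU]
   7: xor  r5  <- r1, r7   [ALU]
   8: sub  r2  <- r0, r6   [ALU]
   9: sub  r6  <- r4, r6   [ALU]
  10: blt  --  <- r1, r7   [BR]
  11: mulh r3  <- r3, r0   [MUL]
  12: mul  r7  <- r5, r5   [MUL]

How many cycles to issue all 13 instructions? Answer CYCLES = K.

CYCLES = 9

#0 head=0: sub i0 WAW r7
#1 head=1: ld i1 no-port MEM/BR
#2 head=2: blt/mul i2,i3 2-wide
#3 head=4: and i4 RAW r0
#4 head=5: sub/add i5,i6 2-wide
#5 head=7: xor/sub i7,i8 2-wide
#6 head=9: sub/blt i9,i10 2-wide
#7 head=11: mulh i11 no-port MUL/MUL
#8 head=12: mul i12 tail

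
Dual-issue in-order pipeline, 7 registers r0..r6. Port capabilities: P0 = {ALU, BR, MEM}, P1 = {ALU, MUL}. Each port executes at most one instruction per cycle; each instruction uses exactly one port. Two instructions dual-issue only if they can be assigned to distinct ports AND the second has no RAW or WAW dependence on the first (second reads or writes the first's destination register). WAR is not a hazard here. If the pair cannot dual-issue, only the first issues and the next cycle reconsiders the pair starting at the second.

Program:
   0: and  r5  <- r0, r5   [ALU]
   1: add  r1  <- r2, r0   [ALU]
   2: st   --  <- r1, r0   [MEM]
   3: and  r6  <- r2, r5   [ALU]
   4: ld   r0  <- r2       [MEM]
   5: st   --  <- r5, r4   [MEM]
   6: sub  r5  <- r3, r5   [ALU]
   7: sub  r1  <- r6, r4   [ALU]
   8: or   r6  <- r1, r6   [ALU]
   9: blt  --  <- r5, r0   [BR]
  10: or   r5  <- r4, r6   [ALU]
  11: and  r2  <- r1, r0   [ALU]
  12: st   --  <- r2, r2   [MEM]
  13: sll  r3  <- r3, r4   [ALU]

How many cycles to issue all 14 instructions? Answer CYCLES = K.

#0 head=0: and.ALU;add.ALU i0+i1 dual
#1 head=2: st.MEM;and.ALU i2+i3 dual
#2 head=4: ld.MEM i4 no-port MEM/MEM
#3 head=5: st.MEM;sub.ALU i5+i6 dual
#4 head=7: sub.ALU i7 RAW r1
#5 head=8: or.ALU;blt.BR i8+i9 dual
#6 head=10: or.ALU;and.ALU i10+i11 dual
#7 head=12: st.MEM;sll.ALU i12+i13 dual

CYCLES = 8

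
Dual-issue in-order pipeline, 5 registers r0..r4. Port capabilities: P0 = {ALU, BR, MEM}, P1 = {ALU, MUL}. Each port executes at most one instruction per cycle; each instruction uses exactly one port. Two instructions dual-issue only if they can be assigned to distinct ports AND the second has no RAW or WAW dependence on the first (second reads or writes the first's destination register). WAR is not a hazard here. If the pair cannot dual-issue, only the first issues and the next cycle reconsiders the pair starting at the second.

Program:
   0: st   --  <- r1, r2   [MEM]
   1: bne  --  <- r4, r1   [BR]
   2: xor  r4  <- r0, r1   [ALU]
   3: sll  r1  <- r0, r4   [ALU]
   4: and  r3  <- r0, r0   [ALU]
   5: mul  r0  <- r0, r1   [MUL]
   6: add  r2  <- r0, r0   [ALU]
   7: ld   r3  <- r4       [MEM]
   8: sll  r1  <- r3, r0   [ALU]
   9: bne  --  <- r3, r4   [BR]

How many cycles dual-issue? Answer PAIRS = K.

t=0 i0:st ; no-port MEM/BR
t=1 i1+i2:bne;xor ; 2-wide
t=2 i3+i4:sll;and ; 2-wide
t=3 i5:mul ; RAW r0
t=4 i6+i7:add;ld ; 2-wide
t=5 i8+i9:sll;bne ; 2-wide

PAIRS = 4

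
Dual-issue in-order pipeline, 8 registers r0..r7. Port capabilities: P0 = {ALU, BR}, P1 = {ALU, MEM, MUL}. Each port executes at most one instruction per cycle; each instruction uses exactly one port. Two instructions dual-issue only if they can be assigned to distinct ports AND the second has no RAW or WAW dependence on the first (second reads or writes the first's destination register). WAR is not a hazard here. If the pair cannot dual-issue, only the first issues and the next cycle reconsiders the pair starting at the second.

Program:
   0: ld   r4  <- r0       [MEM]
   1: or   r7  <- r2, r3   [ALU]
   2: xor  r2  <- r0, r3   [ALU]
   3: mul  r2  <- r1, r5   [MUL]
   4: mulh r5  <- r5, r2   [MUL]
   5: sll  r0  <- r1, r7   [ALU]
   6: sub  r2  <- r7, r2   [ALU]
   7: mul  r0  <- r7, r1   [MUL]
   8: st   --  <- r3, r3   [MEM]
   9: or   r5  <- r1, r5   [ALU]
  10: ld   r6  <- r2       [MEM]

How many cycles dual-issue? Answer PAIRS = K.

0. ld;or @i0/i1  | 2-wide
1. xor @i2  | WAW r2
2. mul @i3  | no-port MUL/MUL
3. mulh;sll @i4/i5  | 2-wide
4. sub;mul @i6/i7  | 2-wide
5. st;or @i8/i9  | 2-wide
6. ld @i10  | tail

PAIRS = 4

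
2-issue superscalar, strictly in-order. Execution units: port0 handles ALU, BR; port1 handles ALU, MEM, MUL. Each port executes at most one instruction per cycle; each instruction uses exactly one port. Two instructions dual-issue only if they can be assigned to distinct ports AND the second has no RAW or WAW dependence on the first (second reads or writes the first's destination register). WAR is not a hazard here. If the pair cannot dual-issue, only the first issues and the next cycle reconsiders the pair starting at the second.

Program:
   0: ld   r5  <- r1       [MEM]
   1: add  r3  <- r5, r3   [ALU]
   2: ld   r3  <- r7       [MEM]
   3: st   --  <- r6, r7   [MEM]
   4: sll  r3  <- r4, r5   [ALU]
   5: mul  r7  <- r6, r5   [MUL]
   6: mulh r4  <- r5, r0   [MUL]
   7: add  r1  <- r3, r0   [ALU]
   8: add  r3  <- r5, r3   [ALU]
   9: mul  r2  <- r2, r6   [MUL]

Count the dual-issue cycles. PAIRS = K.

PAIRS = 3

#0 head=0: ld.MEM i0 RAW r5
#1 head=1: add.ALU i1 WAW r3
#2 head=2: ld.MEM i2 no-port MEM/MEM
#3 head=3: st.MEM sll.ALU i3/i4 pair
#4 head=5: mul.MUL i5 no-port MUL/MUL
#5 head=6: mulh.MUL add.ALU i6/i7 pair
#6 head=8: add.ALU mul.MUL i8/i9 pair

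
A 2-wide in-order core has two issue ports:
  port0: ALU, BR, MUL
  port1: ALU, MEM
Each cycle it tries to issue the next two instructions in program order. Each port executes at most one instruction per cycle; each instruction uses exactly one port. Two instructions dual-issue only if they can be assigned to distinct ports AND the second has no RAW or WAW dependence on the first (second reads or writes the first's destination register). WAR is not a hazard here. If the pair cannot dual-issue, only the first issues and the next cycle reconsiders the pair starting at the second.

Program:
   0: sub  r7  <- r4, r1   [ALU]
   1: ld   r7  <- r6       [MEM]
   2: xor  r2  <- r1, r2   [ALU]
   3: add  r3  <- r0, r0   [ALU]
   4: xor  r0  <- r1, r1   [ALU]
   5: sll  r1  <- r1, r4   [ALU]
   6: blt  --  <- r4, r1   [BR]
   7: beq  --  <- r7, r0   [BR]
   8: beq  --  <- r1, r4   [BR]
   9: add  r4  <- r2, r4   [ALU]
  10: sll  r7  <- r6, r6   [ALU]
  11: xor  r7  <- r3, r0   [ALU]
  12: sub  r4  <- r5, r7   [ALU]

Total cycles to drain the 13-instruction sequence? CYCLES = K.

CYCLES = 10

t=0 i0:sub ; WAW r7
t=1 i1+i2:ld;xor ; pair
t=2 i3+i4:add;xor ; pair
t=3 i5:sll ; RAW r1
t=4 i6:blt ; no-port BR/BR
t=5 i7:beq ; no-port BR/BR
t=6 i8+i9:beq;add ; pair
t=7 i10:sll ; WAW r7
t=8 i11:xor ; RAW r7
t=9 i12:sub ; tail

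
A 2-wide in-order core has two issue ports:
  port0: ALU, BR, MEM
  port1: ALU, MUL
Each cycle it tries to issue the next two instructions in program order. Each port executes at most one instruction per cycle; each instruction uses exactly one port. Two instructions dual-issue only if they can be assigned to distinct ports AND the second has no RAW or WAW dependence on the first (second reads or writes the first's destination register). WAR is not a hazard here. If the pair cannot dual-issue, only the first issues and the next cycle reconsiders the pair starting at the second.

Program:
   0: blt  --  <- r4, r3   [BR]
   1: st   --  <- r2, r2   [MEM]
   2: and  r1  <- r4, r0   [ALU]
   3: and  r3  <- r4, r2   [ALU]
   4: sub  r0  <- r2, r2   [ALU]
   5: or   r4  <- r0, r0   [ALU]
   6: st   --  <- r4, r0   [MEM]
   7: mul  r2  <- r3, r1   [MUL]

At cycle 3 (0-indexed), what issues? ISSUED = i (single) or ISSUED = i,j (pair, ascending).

[0] i0  blt.BR  -- no-port BR/MEM
[1] i1,i2  st.MEM;and.ALU  -- dual
[2] i3,i4  and.ALU;sub.ALU  -- dual
[3] i5  or.ALU  -- RAW r4
[4] i6,i7  st.MEM;mul.MUL  -- dual

ISSUED = 5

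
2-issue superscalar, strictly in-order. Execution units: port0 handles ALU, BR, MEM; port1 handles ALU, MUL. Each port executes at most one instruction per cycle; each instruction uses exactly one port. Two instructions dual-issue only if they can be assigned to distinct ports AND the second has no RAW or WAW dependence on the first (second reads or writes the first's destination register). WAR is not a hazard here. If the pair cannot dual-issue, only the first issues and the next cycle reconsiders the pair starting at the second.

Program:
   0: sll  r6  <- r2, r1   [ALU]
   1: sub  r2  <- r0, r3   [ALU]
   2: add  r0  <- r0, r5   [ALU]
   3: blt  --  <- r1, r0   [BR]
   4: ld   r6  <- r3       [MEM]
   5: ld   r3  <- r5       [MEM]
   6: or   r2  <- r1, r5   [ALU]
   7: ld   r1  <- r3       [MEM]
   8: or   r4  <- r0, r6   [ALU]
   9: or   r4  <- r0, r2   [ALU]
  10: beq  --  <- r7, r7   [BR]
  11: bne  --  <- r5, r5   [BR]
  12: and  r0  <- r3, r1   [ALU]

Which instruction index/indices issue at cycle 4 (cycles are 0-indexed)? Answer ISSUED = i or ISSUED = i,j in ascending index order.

ISSUED = 5,6

0. sll sub @i0/i1  | 2-wide
1. add @i2  | RAW r0
2. blt @i3  | no-port BR/MEM
3. ld @i4  | no-port MEM/MEM
4. ld or @i5/i6  | 2-wide
5. ld or @i7/i8  | 2-wide
6. or beq @i9/i10  | 2-wide
7. bne and @i11/i12  | 2-wide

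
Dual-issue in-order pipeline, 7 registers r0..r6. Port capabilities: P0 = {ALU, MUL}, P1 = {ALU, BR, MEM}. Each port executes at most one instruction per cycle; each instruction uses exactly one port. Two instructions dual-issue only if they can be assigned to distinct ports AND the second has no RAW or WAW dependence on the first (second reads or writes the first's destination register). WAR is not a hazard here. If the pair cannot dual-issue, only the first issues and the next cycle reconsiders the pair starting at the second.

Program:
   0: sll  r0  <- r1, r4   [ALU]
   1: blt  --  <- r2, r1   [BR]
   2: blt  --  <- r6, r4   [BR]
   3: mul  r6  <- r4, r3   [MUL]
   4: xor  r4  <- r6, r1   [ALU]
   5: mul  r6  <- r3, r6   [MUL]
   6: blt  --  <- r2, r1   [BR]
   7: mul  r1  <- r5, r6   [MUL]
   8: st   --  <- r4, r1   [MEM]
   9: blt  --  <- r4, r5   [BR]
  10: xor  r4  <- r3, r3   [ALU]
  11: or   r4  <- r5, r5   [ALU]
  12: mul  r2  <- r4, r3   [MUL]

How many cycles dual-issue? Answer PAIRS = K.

c0: i0&i1 sll+blt  dual
c1: i2&i3 blt+mul  dual
c2: i4&i5 xor+mul  dual
c3: i6&i7 blt+mul  dual
c4: i8 st  no-port MEM/BR
c5: i9&i10 blt+xor  dual
c6: i11 or  RAW r4
c7: i12 mul  tail

PAIRS = 5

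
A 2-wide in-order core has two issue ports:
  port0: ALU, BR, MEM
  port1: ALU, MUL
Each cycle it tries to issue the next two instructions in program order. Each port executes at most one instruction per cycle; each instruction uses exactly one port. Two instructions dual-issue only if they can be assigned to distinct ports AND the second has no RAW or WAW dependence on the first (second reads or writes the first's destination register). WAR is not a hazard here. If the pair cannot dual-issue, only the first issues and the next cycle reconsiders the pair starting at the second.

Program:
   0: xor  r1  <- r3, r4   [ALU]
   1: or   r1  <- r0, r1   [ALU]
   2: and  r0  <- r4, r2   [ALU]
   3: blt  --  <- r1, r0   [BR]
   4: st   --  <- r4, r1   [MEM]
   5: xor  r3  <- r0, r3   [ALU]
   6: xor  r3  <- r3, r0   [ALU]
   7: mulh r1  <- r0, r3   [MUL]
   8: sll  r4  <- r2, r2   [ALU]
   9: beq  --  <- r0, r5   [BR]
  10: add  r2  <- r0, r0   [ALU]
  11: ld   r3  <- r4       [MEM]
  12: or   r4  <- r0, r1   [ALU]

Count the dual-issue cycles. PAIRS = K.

#0 head=0: xor i0 RAW+WAW r1
#1 head=1: or+and i1+i2 2-wide
#2 head=3: blt i3 no-port BR/MEM
#3 head=4: st+xor i4+i5 2-wide
#4 head=6: xor i6 RAW r3
#5 head=7: mulh+sll i7+i8 2-wide
#6 head=9: beq+add i9+i10 2-wide
#7 head=11: ld+or i11+i12 2-wide

PAIRS = 5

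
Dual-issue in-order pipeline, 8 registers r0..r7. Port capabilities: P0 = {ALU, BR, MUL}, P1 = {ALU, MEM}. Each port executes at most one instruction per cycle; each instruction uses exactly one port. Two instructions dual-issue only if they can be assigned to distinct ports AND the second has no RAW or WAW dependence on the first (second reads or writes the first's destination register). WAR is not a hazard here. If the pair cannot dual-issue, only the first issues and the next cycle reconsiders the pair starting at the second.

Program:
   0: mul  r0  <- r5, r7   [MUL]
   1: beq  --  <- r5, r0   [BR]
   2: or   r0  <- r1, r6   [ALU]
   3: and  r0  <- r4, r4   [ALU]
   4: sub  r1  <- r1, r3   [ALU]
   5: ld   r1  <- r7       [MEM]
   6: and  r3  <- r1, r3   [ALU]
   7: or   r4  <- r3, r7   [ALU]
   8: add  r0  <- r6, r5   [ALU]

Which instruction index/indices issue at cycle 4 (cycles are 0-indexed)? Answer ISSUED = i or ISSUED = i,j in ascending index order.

c0: i0 mul  no-port MUL/BR
c1: i1+i2 beq+or  dual
c2: i3+i4 and+sub  dual
c3: i5 ld  RAW r1
c4: i6 and  RAW r3
c5: i7+i8 or+add  dual

ISSUED = 6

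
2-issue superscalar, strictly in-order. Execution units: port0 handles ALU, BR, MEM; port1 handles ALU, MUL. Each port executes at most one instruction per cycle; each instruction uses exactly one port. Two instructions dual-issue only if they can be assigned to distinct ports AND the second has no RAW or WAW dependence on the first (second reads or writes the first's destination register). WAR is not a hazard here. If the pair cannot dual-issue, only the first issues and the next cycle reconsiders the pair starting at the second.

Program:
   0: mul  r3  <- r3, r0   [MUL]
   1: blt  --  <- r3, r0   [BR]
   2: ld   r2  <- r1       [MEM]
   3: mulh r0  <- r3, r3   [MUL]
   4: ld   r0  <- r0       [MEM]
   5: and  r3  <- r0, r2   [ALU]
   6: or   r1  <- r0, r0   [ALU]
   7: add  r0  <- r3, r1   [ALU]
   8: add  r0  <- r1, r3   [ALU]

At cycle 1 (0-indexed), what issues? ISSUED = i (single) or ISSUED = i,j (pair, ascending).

  cy0 -> i0 (mul.MUL) RAW r3
  cy1 -> i1 (blt.BR) no-port BR/MEM
  cy2 -> i2+i3 (ld.MEM/mulh.MUL) dual
  cy3 -> i4 (ld.MEM) RAW r0
  cy4 -> i5+i6 (and.ALU/or.ALU) dual
  cy5 -> i7 (add.ALU) WAW r0
  cy6 -> i8 (add.ALU) tail

ISSUED = 1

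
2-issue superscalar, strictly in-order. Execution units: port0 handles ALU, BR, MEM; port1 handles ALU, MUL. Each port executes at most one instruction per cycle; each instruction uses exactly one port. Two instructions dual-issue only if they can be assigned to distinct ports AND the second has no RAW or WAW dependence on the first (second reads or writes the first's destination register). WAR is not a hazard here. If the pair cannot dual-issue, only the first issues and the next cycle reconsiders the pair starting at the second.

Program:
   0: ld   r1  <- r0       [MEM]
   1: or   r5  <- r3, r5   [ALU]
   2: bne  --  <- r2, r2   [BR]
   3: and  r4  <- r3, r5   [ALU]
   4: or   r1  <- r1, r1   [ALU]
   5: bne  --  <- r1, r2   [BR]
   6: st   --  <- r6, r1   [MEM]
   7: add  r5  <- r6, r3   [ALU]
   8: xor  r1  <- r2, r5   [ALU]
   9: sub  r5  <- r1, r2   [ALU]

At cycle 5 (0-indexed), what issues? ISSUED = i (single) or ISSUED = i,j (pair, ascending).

ISSUED = 8

0. ld+or @i0,i1  | pair
1. bne+and @i2,i3  | pair
2. or @i4  | RAW r1
3. bne @i5  | no-port BR/MEM
4. st+add @i6,i7  | pair
5. xor @i8  | RAW r1
6. sub @i9  | tail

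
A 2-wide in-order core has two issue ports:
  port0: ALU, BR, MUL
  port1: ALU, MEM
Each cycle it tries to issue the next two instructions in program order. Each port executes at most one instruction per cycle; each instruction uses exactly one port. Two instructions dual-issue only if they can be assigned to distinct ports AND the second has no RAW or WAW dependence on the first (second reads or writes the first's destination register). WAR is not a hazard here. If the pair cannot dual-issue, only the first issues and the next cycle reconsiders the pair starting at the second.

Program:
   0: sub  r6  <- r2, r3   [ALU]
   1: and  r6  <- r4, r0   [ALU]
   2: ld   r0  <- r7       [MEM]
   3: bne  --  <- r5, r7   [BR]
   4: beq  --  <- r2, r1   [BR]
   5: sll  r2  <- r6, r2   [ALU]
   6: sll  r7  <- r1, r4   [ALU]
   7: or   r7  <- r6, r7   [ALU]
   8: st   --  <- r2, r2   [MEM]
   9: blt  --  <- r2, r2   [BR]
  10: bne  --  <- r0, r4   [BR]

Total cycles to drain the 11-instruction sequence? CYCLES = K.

#0 head=0: sub.ALU i0 WAW r6
#1 head=1: and.ALU/ld.MEM i1+i2 2-wide
#2 head=3: bne.BR i3 no-port BR/BR
#3 head=4: beq.BR/sll.ALU i4+i5 2-wide
#4 head=6: sll.ALU i6 RAW+WAW r7
#5 head=7: or.ALU/st.MEM i7+i8 2-wide
#6 head=9: blt.BR i9 no-port BR/BR
#7 head=10: bne.BR i10 tail

CYCLES = 8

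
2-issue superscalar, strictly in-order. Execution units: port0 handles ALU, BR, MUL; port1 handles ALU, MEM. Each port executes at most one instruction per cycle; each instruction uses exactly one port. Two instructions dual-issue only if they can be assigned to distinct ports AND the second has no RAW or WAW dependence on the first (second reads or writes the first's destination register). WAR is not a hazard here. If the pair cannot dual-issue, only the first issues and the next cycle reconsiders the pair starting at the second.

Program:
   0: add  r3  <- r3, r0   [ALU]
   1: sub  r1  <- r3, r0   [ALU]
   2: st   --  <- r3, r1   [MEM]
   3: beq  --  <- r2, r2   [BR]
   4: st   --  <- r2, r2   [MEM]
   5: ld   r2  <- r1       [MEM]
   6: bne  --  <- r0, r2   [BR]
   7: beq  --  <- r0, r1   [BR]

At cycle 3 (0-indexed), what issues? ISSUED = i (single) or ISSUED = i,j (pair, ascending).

[0] i0  add  -- RAW r3
[1] i1  sub  -- RAW r1
[2] i2&i3  st beq  -- 2-wide
[3] i4  st  -- no-port MEM/MEM
[4] i5  ld  -- RAW r2
[5] i6  bne  -- no-port BR/BR
[6] i7  beq  -- tail

ISSUED = 4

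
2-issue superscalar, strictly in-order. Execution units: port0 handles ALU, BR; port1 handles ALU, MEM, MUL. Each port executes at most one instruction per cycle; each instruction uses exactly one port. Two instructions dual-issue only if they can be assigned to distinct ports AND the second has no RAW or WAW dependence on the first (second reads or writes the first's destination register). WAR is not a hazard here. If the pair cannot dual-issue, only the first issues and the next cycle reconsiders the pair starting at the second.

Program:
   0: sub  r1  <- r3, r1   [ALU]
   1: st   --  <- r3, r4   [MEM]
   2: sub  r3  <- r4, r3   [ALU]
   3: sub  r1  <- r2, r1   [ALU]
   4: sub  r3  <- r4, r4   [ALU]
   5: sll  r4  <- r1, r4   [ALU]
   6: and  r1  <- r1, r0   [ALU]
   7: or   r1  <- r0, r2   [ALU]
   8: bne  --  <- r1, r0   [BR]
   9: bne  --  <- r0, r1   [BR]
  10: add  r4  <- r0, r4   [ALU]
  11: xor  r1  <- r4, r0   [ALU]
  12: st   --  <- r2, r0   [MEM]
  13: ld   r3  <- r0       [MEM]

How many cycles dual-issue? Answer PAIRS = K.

[0] i0/i1  sub st  -- dual
[1] i2/i3  sub sub  -- dual
[2] i4/i5  sub sll  -- dual
[3] i6  and  -- WAW r1
[4] i7  or  -- RAW r1
[5] i8  bne  -- no-port BR/BR
[6] i9/i10  bne add  -- dual
[7] i11/i12  xor st  -- dual
[8] i13  ld  -- tail

PAIRS = 5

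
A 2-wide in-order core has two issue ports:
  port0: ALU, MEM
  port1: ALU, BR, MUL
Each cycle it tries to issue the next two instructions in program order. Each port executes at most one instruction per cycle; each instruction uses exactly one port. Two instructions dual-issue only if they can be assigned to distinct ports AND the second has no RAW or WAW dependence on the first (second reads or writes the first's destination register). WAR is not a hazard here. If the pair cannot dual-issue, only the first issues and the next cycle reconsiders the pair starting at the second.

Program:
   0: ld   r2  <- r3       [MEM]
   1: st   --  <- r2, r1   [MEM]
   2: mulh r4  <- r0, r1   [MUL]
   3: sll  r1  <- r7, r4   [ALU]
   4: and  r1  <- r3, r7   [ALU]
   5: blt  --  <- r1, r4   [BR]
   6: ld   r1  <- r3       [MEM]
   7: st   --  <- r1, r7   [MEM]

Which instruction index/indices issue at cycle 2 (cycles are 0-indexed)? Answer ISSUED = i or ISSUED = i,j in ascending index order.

ISSUED = 3

[0] i0  ld  -- no-port MEM/MEM
[1] i1/i2  st mulh  -- dual
[2] i3  sll  -- WAW r1
[3] i4  and  -- RAW r1
[4] i5/i6  blt ld  -- dual
[5] i7  st  -- tail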